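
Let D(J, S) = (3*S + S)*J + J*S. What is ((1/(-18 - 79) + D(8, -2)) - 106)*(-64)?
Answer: 1154752/97 ≈ 11905.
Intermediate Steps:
D(J, S) = 5*J*S (D(J, S) = (4*S)*J + J*S = 4*J*S + J*S = 5*J*S)
((1/(-18 - 79) + D(8, -2)) - 106)*(-64) = ((1/(-18 - 79) + 5*8*(-2)) - 106)*(-64) = ((1/(-97) - 80) - 106)*(-64) = ((-1/97 - 80) - 106)*(-64) = (-7761/97 - 106)*(-64) = -18043/97*(-64) = 1154752/97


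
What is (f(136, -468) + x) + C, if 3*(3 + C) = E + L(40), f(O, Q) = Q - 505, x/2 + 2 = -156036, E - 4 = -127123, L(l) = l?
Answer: -1066235/3 ≈ -3.5541e+5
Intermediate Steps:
E = -127119 (E = 4 - 127123 = -127119)
x = -312076 (x = -4 + 2*(-156036) = -4 - 312072 = -312076)
f(O, Q) = -505 + Q
C = -127088/3 (C = -3 + (-127119 + 40)/3 = -3 + (⅓)*(-127079) = -3 - 127079/3 = -127088/3 ≈ -42363.)
(f(136, -468) + x) + C = ((-505 - 468) - 312076) - 127088/3 = (-973 - 312076) - 127088/3 = -313049 - 127088/3 = -1066235/3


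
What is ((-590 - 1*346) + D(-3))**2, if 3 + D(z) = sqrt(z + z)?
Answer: (939 - I*sqrt(6))**2 ≈ 8.8172e+5 - 4600.0*I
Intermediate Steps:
D(z) = -3 + sqrt(2)*sqrt(z) (D(z) = -3 + sqrt(z + z) = -3 + sqrt(2*z) = -3 + sqrt(2)*sqrt(z))
((-590 - 1*346) + D(-3))**2 = ((-590 - 1*346) + (-3 + sqrt(2)*sqrt(-3)))**2 = ((-590 - 346) + (-3 + sqrt(2)*(I*sqrt(3))))**2 = (-936 + (-3 + I*sqrt(6)))**2 = (-939 + I*sqrt(6))**2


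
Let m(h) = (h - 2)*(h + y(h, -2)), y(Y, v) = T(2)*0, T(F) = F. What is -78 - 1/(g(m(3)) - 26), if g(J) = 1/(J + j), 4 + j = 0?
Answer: -2105/27 ≈ -77.963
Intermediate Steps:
j = -4 (j = -4 + 0 = -4)
y(Y, v) = 0 (y(Y, v) = 2*0 = 0)
m(h) = h*(-2 + h) (m(h) = (h - 2)*(h + 0) = (-2 + h)*h = h*(-2 + h))
g(J) = 1/(-4 + J) (g(J) = 1/(J - 4) = 1/(-4 + J))
-78 - 1/(g(m(3)) - 26) = -78 - 1/(1/(-4 + 3*(-2 + 3)) - 26) = -78 - 1/(1/(-4 + 3*1) - 26) = -78 - 1/(1/(-4 + 3) - 26) = -78 - 1/(1/(-1) - 26) = -78 - 1/(-1 - 26) = -78 - 1/(-27) = -78 - 1*(-1/27) = -78 + 1/27 = -2105/27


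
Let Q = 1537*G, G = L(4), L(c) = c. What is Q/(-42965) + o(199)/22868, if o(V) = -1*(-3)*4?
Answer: -35019221/245630905 ≈ -0.14257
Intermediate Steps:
G = 4
Q = 6148 (Q = 1537*4 = 6148)
o(V) = 12 (o(V) = 3*4 = 12)
Q/(-42965) + o(199)/22868 = 6148/(-42965) + 12/22868 = 6148*(-1/42965) + 12*(1/22868) = -6148/42965 + 3/5717 = -35019221/245630905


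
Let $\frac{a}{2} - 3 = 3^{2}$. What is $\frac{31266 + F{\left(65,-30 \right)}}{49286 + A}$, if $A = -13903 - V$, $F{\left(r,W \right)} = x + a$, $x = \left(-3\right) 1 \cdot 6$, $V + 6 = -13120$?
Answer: $\frac{31272}{48509} \approx 0.64466$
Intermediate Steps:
$V = -13126$ ($V = -6 - 13120 = -13126$)
$x = -18$ ($x = \left(-3\right) 6 = -18$)
$a = 24$ ($a = 6 + 2 \cdot 3^{2} = 6 + 2 \cdot 9 = 6 + 18 = 24$)
$F{\left(r,W \right)} = 6$ ($F{\left(r,W \right)} = -18 + 24 = 6$)
$A = -777$ ($A = -13903 - -13126 = -13903 + 13126 = -777$)
$\frac{31266 + F{\left(65,-30 \right)}}{49286 + A} = \frac{31266 + 6}{49286 - 777} = \frac{31272}{48509}$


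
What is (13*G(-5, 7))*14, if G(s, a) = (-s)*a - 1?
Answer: 6188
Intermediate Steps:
G(s, a) = -1 - a*s (G(s, a) = -a*s - 1 = -1 - a*s)
(13*G(-5, 7))*14 = (13*(-1 - 1*7*(-5)))*14 = (13*(-1 + 35))*14 = (13*34)*14 = 442*14 = 6188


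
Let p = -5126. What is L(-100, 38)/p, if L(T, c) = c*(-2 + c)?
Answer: -684/2563 ≈ -0.26687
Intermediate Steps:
L(-100, 38)/p = (38*(-2 + 38))/(-5126) = (38*36)*(-1/5126) = 1368*(-1/5126) = -684/2563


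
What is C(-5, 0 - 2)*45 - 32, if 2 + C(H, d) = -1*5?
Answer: -347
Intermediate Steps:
C(H, d) = -7 (C(H, d) = -2 - 1*5 = -2 - 5 = -7)
C(-5, 0 - 2)*45 - 32 = -7*45 - 32 = -315 - 32 = -347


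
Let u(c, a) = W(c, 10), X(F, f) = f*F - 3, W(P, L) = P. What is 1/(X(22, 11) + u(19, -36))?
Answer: 1/258 ≈ 0.0038760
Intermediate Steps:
X(F, f) = -3 + F*f (X(F, f) = F*f - 3 = -3 + F*f)
u(c, a) = c
1/(X(22, 11) + u(19, -36)) = 1/((-3 + 22*11) + 19) = 1/((-3 + 242) + 19) = 1/(239 + 19) = 1/258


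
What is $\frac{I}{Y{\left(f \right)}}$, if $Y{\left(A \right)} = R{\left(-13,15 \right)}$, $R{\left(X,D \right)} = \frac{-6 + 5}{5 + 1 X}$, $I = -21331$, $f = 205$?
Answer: $-170648$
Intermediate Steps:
$R{\left(X,D \right)} = - \frac{1}{5 + X}$
$Y{\left(A \right)} = \frac{1}{8}$ ($Y{\left(A \right)} = - \frac{1}{5 - 13} = - \frac{1}{-8} = \left(-1\right) \left(- \frac{1}{8}\right) = \frac{1}{8}$)
$\frac{I}{Y{\left(f \right)}} = - 21331 \frac{1}{\frac{1}{8}} = \left(-21331\right) 8 = -170648$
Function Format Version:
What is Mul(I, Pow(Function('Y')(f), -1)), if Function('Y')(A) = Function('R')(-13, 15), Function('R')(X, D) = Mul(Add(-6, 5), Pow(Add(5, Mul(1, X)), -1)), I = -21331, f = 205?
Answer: -170648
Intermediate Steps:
Function('R')(X, D) = Mul(-1, Pow(Add(5, X), -1))
Function('Y')(A) = Rational(1, 8) (Function('Y')(A) = Mul(-1, Pow(Add(5, -13), -1)) = Mul(-1, Pow(-8, -1)) = Mul(-1, Rational(-1, 8)) = Rational(1, 8))
Mul(I, Pow(Function('Y')(f), -1)) = Mul(-21331, Pow(Rational(1, 8), -1)) = Mul(-21331, 8) = -170648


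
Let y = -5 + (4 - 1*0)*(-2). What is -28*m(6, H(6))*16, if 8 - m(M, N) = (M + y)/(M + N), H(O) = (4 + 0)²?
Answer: -40992/11 ≈ -3726.5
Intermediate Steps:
y = -13 (y = -5 + (4 + 0)*(-2) = -5 + 4*(-2) = -5 - 8 = -13)
H(O) = 16 (H(O) = 4² = 16)
m(M, N) = 8 - (-13 + M)/(M + N) (m(M, N) = 8 - (M - 13)/(M + N) = 8 - (-13 + M)/(M + N))
-28*m(6, H(6))*16 = -28*(13 + 7*6 + 8*16)/(6 + 16)*16 = -28*(13 + 42 + 128)/22*16 = -14*183/11*16 = -28*183/22*16 = -2562/11*16 = -40992/11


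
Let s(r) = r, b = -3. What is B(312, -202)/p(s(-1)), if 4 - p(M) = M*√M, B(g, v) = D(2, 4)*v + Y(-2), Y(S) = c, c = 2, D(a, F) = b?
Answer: 2432/17 - 608*I/17 ≈ 143.06 - 35.765*I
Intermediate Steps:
D(a, F) = -3
Y(S) = 2
B(g, v) = 2 - 3*v (B(g, v) = -3*v + 2 = 2 - 3*v)
p(M) = 4 - M^(3/2) (p(M) = 4 - M*√M = 4 - M^(3/2))
B(312, -202)/p(s(-1)) = (2 - 3*(-202))/(4 - (-1)^(3/2)) = (2 + 606)/(4 - (-1)*I) = 608/(4 + I) = 608*((4 - I)/17) = 608*(4 - I)/17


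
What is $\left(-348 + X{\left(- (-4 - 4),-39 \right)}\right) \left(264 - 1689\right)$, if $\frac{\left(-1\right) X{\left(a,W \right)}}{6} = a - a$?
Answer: $495900$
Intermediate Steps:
$X{\left(a,W \right)} = 0$ ($X{\left(a,W \right)} = - 6 \left(a - a\right) = \left(-6\right) 0 = 0$)
$\left(-348 + X{\left(- (-4 - 4),-39 \right)}\right) \left(264 - 1689\right) = \left(-348 + 0\right) \left(264 - 1689\right) = \left(-348\right) \left(-1425\right) = 495900$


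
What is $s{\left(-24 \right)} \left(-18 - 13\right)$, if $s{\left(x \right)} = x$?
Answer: $744$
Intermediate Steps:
$s{\left(-24 \right)} \left(-18 - 13\right) = - 24 \left(-18 - 13\right) = \left(-24\right) \left(-31\right) = 744$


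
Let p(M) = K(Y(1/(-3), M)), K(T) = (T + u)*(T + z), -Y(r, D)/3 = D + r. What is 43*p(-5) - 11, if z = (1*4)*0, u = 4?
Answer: 13749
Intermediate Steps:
z = 0 (z = 4*0 = 0)
Y(r, D) = -3*D - 3*r (Y(r, D) = -3*(D + r) = -3*D - 3*r)
K(T) = T*(4 + T) (K(T) = (T + 4)*(T + 0) = (4 + T)*T = T*(4 + T))
p(M) = (1 - 3*M)*(5 - 3*M) (p(M) = (-3*M - 3/(-3))*(4 + (-3*M - 3/(-3))) = (-3*M - 3*(-1/3))*(4 + (-3*M - 3*(-1/3))) = (-3*M + 1)*(4 + (-3*M + 1)) = (1 - 3*M)*(4 + (1 - 3*M)) = (1 - 3*M)*(5 - 3*M))
43*p(-5) - 11 = 43*(5 - 18*(-5) + 9*(-5)**2) - 11 = 43*(5 + 90 + 9*25) - 11 = 43*(5 + 90 + 225) - 11 = 43*320 - 11 = 13760 - 11 = 13749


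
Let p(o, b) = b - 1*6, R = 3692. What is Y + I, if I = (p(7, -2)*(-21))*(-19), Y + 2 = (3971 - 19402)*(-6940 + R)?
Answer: 50116694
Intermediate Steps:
p(o, b) = -6 + b (p(o, b) = b - 6 = -6 + b)
Y = 50119886 (Y = -2 + (3971 - 19402)*(-6940 + 3692) = -2 - 15431*(-3248) = -2 + 50119888 = 50119886)
I = -3192 (I = ((-6 - 2)*(-21))*(-19) = -8*(-21)*(-19) = 168*(-19) = -3192)
Y + I = 50119886 - 3192 = 50116694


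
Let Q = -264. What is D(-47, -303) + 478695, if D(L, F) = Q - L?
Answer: 478478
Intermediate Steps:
D(L, F) = -264 - L
D(-47, -303) + 478695 = (-264 - 1*(-47)) + 478695 = (-264 + 47) + 478695 = -217 + 478695 = 478478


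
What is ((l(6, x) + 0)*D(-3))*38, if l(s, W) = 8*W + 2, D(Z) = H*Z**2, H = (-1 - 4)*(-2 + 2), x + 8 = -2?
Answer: 0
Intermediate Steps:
x = -10 (x = -8 - 2 = -10)
H = 0 (H = -5*0 = 0)
D(Z) = 0 (D(Z) = 0*Z**2 = 0)
l(s, W) = 2 + 8*W
((l(6, x) + 0)*D(-3))*38 = (((2 + 8*(-10)) + 0)*0)*38 = (((2 - 80) + 0)*0)*38 = ((-78 + 0)*0)*38 = -78*0*38 = 0*38 = 0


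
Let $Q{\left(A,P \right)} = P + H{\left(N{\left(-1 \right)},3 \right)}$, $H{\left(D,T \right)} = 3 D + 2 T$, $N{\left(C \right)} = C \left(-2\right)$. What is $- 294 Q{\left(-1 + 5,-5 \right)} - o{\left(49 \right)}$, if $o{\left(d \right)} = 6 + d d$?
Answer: $-4465$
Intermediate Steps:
$N{\left(C \right)} = - 2 C$
$H{\left(D,T \right)} = 2 T + 3 D$
$o{\left(d \right)} = 6 + d^{2}$
$Q{\left(A,P \right)} = 12 + P$ ($Q{\left(A,P \right)} = P + \left(2 \cdot 3 + 3 \left(\left(-2\right) \left(-1\right)\right)\right) = P + \left(6 + 3 \cdot 2\right) = P + \left(6 + 6\right) = P + 12 = 12 + P$)
$- 294 Q{\left(-1 + 5,-5 \right)} - o{\left(49 \right)} = - 294 \left(12 - 5\right) - \left(6 + 49^{2}\right) = \left(-294\right) 7 - \left(6 + 2401\right) = -2058 - 2407 = -4465$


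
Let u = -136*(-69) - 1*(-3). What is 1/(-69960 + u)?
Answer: -1/60573 ≈ -1.6509e-5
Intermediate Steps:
u = 9387 (u = 9384 + 3 = 9387)
1/(-69960 + u) = 1/(-69960 + 9387) = 1/(-60573) = -1/60573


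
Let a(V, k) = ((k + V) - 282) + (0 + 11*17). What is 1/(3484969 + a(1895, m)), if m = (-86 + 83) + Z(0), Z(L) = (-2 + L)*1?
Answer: 1/3486764 ≈ 2.8680e-7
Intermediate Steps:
Z(L) = -2 + L
m = -5 (m = (-86 + 83) + (-2 + 0) = -3 - 2 = -5)
a(V, k) = -95 + V + k (a(V, k) = ((V + k) - 282) + (0 + 187) = (-282 + V + k) + 187 = -95 + V + k)
1/(3484969 + a(1895, m)) = 1/(3484969 + (-95 + 1895 - 5)) = 1/(3484969 + 1795) = 1/3486764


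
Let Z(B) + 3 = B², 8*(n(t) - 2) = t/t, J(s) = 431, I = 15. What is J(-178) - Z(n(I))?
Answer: 27487/64 ≈ 429.48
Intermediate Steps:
n(t) = 17/8 (n(t) = 2 + (t/t)/8 = 2 + (⅛)*1 = 2 + ⅛ = 17/8)
Z(B) = -3 + B²
J(-178) - Z(n(I)) = 431 - (-3 + (17/8)²) = 431 - (-3 + 289/64) = 431 - 1*97/64 = 431 - 97/64 = 27487/64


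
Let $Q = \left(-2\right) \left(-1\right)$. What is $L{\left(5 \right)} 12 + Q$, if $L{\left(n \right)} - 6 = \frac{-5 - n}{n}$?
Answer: $50$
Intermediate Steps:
$L{\left(n \right)} = 6 + \frac{-5 - n}{n}$
$Q = 2$
$L{\left(5 \right)} 12 + Q = \left(5 - \frac{5}{5}\right) 12 + 2 = \left(5 - 1\right) 12 + 2 = 4 \cdot 12 + 2 = 48 + 2 = 50$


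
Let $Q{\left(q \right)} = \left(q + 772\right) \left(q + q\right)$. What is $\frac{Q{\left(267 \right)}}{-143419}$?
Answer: $- \frac{554826}{143419} \approx -3.8686$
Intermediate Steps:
$Q{\left(q \right)} = 2 q \left(772 + q\right)$ ($Q{\left(q \right)} = \left(772 + q\right) 2 q = 2 q \left(772 + q\right)$)
$\frac{Q{\left(267 \right)}}{-143419} = \frac{2 \cdot 267 \left(772 + 267\right)}{-143419} = 2 \cdot 267 \cdot 1039 \left(- \frac{1}{143419}\right) = 554826 \left(- \frac{1}{143419}\right) = - \frac{554826}{143419}$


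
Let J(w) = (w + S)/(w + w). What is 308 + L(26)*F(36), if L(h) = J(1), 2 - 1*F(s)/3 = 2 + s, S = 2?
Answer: 146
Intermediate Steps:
J(w) = (2 + w)/(2*w) (J(w) = (w + 2)/(w + w) = (2 + w)/((2*w)) = (2 + w)*(1/(2*w)) = (2 + w)/(2*w))
F(s) = -3*s (F(s) = 6 - 3*(2 + s) = 6 + (-6 - 3*s) = -3*s)
L(h) = 3/2 (L(h) = (½)*(2 + 1)/1 = (½)*1*3 = 3/2)
308 + L(26)*F(36) = 308 + 3*(-3*36)/2 = 308 + (3/2)*(-108) = 308 - 162 = 146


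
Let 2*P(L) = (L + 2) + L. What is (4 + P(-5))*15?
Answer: 0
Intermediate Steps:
P(L) = 1 + L (P(L) = ((L + 2) + L)/2 = ((2 + L) + L)/2 = (2 + 2*L)/2 = 1 + L)
(4 + P(-5))*15 = (4 + (1 - 5))*15 = (4 - 4)*15 = 0*15 = 0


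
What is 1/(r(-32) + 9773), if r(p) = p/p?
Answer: 1/9774 ≈ 0.00010231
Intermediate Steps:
r(p) = 1
1/(r(-32) + 9773) = 1/(1 + 9773) = 1/9774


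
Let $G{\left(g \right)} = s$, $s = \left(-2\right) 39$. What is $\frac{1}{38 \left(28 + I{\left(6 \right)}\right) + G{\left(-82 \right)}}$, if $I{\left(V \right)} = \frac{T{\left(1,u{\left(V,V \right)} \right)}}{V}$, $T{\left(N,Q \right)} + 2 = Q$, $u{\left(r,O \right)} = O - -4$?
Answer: $\frac{3}{3110} \approx 0.00096463$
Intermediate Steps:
$u{\left(r,O \right)} = 4 + O$ ($u{\left(r,O \right)} = O + 4 = 4 + O$)
$T{\left(N,Q \right)} = -2 + Q$
$I{\left(V \right)} = \frac{2 + V}{V}$ ($I{\left(V \right)} = \frac{-2 + \left(4 + V\right)}{V} = \frac{2 + V}{V}$)
$s = -78$
$G{\left(g \right)} = -78$
$\frac{1}{38 \left(28 + I{\left(6 \right)}\right) + G{\left(-82 \right)}} = \frac{1}{38 \left(28 + \frac{2 + 6}{6}\right) - 78} = \frac{1}{38 \left(28 + \frac{1}{6} \cdot 8\right) - 78} = \frac{1}{38 \left(28 + \frac{4}{3}\right) - 78} = \frac{1}{38 \cdot \frac{88}{3} - 78} = \frac{1}{\frac{3344}{3} - 78} = \frac{1}{\frac{3110}{3}} = \frac{3}{3110}$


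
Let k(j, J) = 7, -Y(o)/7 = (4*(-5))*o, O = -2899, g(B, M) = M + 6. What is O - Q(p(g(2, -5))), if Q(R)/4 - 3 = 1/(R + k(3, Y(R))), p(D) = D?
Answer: -5823/2 ≈ -2911.5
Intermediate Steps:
g(B, M) = 6 + M
Y(o) = 140*o (Y(o) = -7*4*(-5)*o = -(-140)*o = 140*o)
Q(R) = 12 + 4/(7 + R) (Q(R) = 12 + 4/(R + 7) = 12 + 4/(7 + R))
O - Q(p(g(2, -5))) = -2899 - 4*(22 + 3*(6 - 5))/(7 + (6 - 5)) = -2899 - 4*(22 + 3*1)/(7 + 1) = -2899 - 4*(22 + 3)/8 = -2899 - 4*25/8 = -2899 - 1*25/2 = -2899 - 25/2 = -5823/2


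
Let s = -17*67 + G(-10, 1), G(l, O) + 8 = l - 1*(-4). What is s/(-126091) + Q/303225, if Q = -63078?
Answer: -2534649891/12744647825 ≈ -0.19888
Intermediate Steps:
G(l, O) = -4 + l (G(l, O) = -8 + (l - 1*(-4)) = -8 + (l + 4) = -8 + (4 + l) = -4 + l)
s = -1153 (s = -17*67 + (-4 - 10) = -1139 - 14 = -1153)
s/(-126091) + Q/303225 = -1153/(-126091) - 63078/303225 = -1153*(-1/126091) - 63078*1/303225 = 1153/126091 - 21026/101075 = -2534649891/12744647825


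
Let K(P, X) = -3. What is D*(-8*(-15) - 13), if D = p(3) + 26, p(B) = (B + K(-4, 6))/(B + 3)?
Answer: 2782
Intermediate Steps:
p(B) = (-3 + B)/(3 + B) (p(B) = (B - 3)/(B + 3) = (-3 + B)/(3 + B))
D = 26 (D = (-3 + 3)/(3 + 3) + 26 = 0/6 + 26 = (⅙)*0 + 26 = 0 + 26 = 26)
D*(-8*(-15) - 13) = 26*(-8*(-15) - 13) = 26*(120 - 13) = 26*107 = 2782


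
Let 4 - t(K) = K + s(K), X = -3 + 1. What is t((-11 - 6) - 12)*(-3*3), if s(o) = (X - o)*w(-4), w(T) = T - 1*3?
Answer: -1998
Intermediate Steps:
w(T) = -3 + T (w(T) = T - 3 = -3 + T)
X = -2
s(o) = 14 + 7*o (s(o) = (-2 - o)*(-3 - 4) = (-2 - o)*(-7) = 14 + 7*o)
t(K) = -10 - 8*K (t(K) = 4 - (K + (14 + 7*K)) = 4 - (14 + 8*K) = 4 + (-14 - 8*K) = -10 - 8*K)
t((-11 - 6) - 12)*(-3*3) = (-10 - 8*((-11 - 6) - 12))*(-3*3) = (-10 - 8*(-17 - 12))*(-9) = (-10 - 8*(-29))*(-9) = (-10 + 232)*(-9) = 222*(-9) = -1998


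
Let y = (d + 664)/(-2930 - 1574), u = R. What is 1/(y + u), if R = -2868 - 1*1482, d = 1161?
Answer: -4504/19594225 ≈ -0.00022986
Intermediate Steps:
R = -4350 (R = -2868 - 1482 = -4350)
u = -4350
y = -1825/4504 (y = (1161 + 664)/(-2930 - 1574) = 1825/(-4504) = 1825*(-1/4504) = -1825/4504 ≈ -0.40520)
1/(y + u) = 1/(-1825/4504 - 4350) = 1/(-19594225/4504) = -4504/19594225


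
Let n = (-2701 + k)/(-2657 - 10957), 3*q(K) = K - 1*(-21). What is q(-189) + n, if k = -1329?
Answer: -379177/6807 ≈ -55.704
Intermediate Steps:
q(K) = 7 + K/3 (q(K) = (K - 1*(-21))/3 = (K + 21)/3 = (21 + K)/3 = 7 + K/3)
n = 2015/6807 (n = (-2701 - 1329)/(-2657 - 10957) = -4030/(-13614) = -4030*(-1/13614) = 2015/6807 ≈ 0.29602)
q(-189) + n = (7 + (1/3)*(-189)) + 2015/6807 = (7 - 63) + 2015/6807 = -56 + 2015/6807 = -379177/6807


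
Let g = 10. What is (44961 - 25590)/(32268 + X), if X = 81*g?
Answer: 6457/11026 ≈ 0.58562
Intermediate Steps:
X = 810 (X = 81*10 = 810)
(44961 - 25590)/(32268 + X) = (44961 - 25590)/(32268 + 810) = 19371/33078 = 19371*(1/33078) = 6457/11026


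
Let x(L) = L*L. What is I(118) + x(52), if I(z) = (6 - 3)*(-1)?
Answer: 2701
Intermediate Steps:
x(L) = L²
I(z) = -3 (I(z) = 3*(-1) = -3)
I(118) + x(52) = -3 + 52² = -3 + 2704 = 2701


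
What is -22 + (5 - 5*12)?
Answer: -77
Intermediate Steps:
-22 + (5 - 5*12) = -22 + (5 - 60) = -22 - 55 = -77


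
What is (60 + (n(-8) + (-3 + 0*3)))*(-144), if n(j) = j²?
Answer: -17424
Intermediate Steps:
(60 + (n(-8) + (-3 + 0*3)))*(-144) = (60 + ((-8)² + (-3 + 0*3)))*(-144) = (60 + (64 + (-3 + 0)))*(-144) = (60 + (64 - 3))*(-144) = (60 + 61)*(-144) = 121*(-144) = -17424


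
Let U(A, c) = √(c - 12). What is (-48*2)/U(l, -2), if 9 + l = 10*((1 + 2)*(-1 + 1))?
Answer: 48*I*√14/7 ≈ 25.657*I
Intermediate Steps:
l = -9 (l = -9 + 10*((1 + 2)*(-1 + 1)) = -9 + 10*(3*0) = -9 + 10*0 = -9 + 0 = -9)
U(A, c) = √(-12 + c)
(-48*2)/U(l, -2) = (-48*2)/(√(-12 - 2)) = -96*(-I*√14/14) = -(-48)*I*√14/7 = 48*I*√14/7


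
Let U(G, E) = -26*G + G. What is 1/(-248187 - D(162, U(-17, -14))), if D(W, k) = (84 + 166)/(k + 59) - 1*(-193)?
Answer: -242/60108085 ≈ -4.0261e-6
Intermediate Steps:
U(G, E) = -25*G
D(W, k) = 193 + 250/(59 + k) (D(W, k) = 250/(59 + k) + 193 = 193 + 250/(59 + k))
1/(-248187 - D(162, U(-17, -14))) = 1/(-248187 - (11637 + 193*(-25*(-17)))/(59 - 25*(-17))) = 1/(-248187 - (11637 + 193*425)/(59 + 425)) = 1/(-248187 - (11637 + 82025)/484) = 1/(-248187 - 93662/484) = 1/(-248187 - 1*46831/242) = 1/(-248187 - 46831/242) = 1/(-60108085/242) = -242/60108085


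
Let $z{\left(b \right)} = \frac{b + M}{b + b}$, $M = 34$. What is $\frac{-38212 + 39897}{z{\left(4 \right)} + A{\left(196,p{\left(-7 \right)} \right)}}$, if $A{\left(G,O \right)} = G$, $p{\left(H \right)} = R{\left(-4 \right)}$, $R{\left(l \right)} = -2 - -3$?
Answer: $\frac{6740}{803} \approx 8.3935$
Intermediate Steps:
$R{\left(l \right)} = 1$ ($R{\left(l \right)} = -2 + 3 = 1$)
$p{\left(H \right)} = 1$
$z{\left(b \right)} = \frac{34 + b}{2 b}$ ($z{\left(b \right)} = \frac{b + 34}{b + b} = \frac{34 + b}{2 b}$)
$\frac{-38212 + 39897}{z{\left(4 \right)} + A{\left(196,p{\left(-7 \right)} \right)}} = \frac{-38212 + 39897}{\frac{34 + 4}{2 \cdot 4} + 196} = \frac{1685}{\frac{1}{2} \cdot \frac{1}{4} \cdot 38 + 196} = \frac{1685}{\frac{19}{4} + 196} = \frac{1685}{\frac{803}{4}} = 1685 \cdot \frac{4}{803} = \frac{6740}{803}$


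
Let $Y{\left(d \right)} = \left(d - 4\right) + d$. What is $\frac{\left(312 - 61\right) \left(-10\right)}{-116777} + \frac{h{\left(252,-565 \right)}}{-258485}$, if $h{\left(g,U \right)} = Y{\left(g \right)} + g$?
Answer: $\frac{560981046}{30185102845} \approx 0.018585$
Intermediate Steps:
$Y{\left(d \right)} = -4 + 2 d$ ($Y{\left(d \right)} = \left(-4 + d\right) + d = -4 + 2 d$)
$h{\left(g,U \right)} = -4 + 3 g$ ($h{\left(g,U \right)} = \left(-4 + 2 g\right) + g = -4 + 3 g$)
$\frac{\left(312 - 61\right) \left(-10\right)}{-116777} + \frac{h{\left(252,-565 \right)}}{-258485} = \frac{\left(312 - 61\right) \left(-10\right)}{-116777} + \frac{-4 + 3 \cdot 252}{-258485} = 251 \left(-10\right) \left(- \frac{1}{116777}\right) + \left(-4 + 756\right) \left(- \frac{1}{258485}\right) = \left(-2510\right) \left(- \frac{1}{116777}\right) + 752 \left(- \frac{1}{258485}\right) = \frac{2510}{116777} - \frac{752}{258485} = \frac{560981046}{30185102845}$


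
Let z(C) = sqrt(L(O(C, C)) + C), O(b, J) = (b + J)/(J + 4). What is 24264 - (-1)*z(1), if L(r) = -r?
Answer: 24264 + sqrt(15)/5 ≈ 24265.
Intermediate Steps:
O(b, J) = (J + b)/(4 + J)
z(C) = sqrt(C - 2*C/(4 + C)) (z(C) = sqrt(-(C + C)/(4 + C) + C) = sqrt(-2*C/(4 + C) + C) = sqrt(C - 2*C/(4 + C)))
24264 - (-1)*z(1) = 24264 - (-1)*sqrt(1*(2 + 1)/(4 + 1)) = 24264 - (-1)*sqrt(1*3/5) = 24264 - (-1)*sqrt(1*(1/5)*3) = 24264 - (-1)*sqrt(3/5) = 24264 - (-1)*sqrt(15)/5 = 24264 + sqrt(15)/5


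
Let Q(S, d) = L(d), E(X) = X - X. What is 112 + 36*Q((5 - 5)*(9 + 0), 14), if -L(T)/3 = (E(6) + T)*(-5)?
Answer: 7672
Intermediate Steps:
E(X) = 0
L(T) = 15*T (L(T) = -3*(0 + T)*(-5) = -3*T*(-5) = -(-15)*T = 15*T)
Q(S, d) = 15*d
112 + 36*Q((5 - 5)*(9 + 0), 14) = 112 + 36*(15*14) = 112 + 36*210 = 112 + 7560 = 7672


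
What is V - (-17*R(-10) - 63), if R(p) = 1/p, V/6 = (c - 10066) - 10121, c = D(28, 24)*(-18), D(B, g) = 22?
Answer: -1234367/10 ≈ -1.2344e+5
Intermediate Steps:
c = -396 (c = 22*(-18) = -396)
V = -123498 (V = 6*((-396 - 10066) - 10121) = 6*(-10462 - 10121) = 6*(-20583) = -123498)
V - (-17*R(-10) - 63) = -123498 - (-17/(-10) - 63) = -123498 - (-17*(-⅒) - 63) = -123498 - (17/10 - 63) = -123498 - 1*(-613/10) = -123498 + 613/10 = -1234367/10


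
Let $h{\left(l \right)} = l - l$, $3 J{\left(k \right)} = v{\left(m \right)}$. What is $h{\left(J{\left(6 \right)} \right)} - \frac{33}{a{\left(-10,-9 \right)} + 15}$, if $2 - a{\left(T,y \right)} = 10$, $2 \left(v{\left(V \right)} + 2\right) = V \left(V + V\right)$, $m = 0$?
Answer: $- \frac{33}{7} \approx -4.7143$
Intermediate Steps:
$v{\left(V \right)} = -2 + V^{2}$ ($v{\left(V \right)} = -2 + \frac{V \left(V + V\right)}{2} = -2 + \frac{V 2 V}{2} = -2 + \frac{2 V^{2}}{2} = -2 + V^{2}$)
$J{\left(k \right)} = - \frac{2}{3}$ ($J{\left(k \right)} = \frac{-2 + 0^{2}}{3} = \frac{-2 + 0}{3} = \frac{1}{3} \left(-2\right) = - \frac{2}{3}$)
$a{\left(T,y \right)} = -8$ ($a{\left(T,y \right)} = 2 - 10 = -8$)
$h{\left(l \right)} = 0$
$h{\left(J{\left(6 \right)} \right)} - \frac{33}{a{\left(-10,-9 \right)} + 15} = 0 - \frac{33}{-8 + 15} = 0 - \frac{33}{7} = - \frac{33}{7}$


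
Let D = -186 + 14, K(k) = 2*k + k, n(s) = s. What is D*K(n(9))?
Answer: -4644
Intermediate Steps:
K(k) = 3*k
D = -172
D*K(n(9)) = -516*9 = -172*27 = -4644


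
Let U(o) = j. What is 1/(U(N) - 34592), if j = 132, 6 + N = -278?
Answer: -1/34460 ≈ -2.9019e-5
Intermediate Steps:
N = -284 (N = -6 - 278 = -284)
U(o) = 132
1/(U(N) - 34592) = 1/(132 - 34592) = 1/(-34460) = -1/34460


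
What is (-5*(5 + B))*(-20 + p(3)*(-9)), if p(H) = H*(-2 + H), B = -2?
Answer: 705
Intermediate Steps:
(-5*(5 + B))*(-20 + p(3)*(-9)) = (-5*(5 - 2))*(-20 + (3*(-2 + 3))*(-9)) = (-5*3)*(-20 + (3*1)*(-9)) = -15*(-20 + 3*(-9)) = -15*(-20 - 27) = -15*(-47) = 705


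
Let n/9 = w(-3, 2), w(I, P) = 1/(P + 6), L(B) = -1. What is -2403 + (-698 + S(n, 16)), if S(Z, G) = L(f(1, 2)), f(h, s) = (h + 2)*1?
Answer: -3102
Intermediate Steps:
f(h, s) = 2 + h (f(h, s) = (2 + h)*1 = 2 + h)
w(I, P) = 1/(6 + P)
n = 9/8 (n = 9/(6 + 2) = 9/8 ≈ 1.1250)
S(Z, G) = -1
-2403 + (-698 + S(n, 16)) = -2403 + (-698 - 1) = -2403 - 699 = -3102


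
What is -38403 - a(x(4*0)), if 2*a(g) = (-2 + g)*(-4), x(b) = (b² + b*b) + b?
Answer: -38407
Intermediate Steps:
x(b) = b + 2*b² (x(b) = (b² + b²) + b = 2*b² + b = b + 2*b²)
a(g) = 4 - 2*g (a(g) = ((-2 + g)*(-4))/2 = (8 - 4*g)/2 = 4 - 2*g)
-38403 - a(x(4*0)) = -38403 - (4 - 2*4*0*(1 + 2*(4*0))) = -38403 - (4 - 0*(1 + 2*0)) = -38403 - (4 - 0*(1 + 0)) = -38403 - (4 - 0) = -38403 - (4 - 2*0) = -38403 - (4 + 0) = -38403 - 1*4 = -38403 - 4 = -38407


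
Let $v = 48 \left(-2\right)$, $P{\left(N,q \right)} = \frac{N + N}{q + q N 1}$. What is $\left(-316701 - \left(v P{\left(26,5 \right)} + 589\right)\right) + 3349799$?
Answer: $\frac{136464569}{45} \approx 3.0325 \cdot 10^{6}$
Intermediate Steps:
$P{\left(N,q \right)} = \frac{2 N}{q + N q}$ ($P{\left(N,q \right)} = \frac{2 N}{q + N q 1} = \frac{2 N}{q + N q}$)
$v = -96$
$\left(-316701 - \left(v P{\left(26,5 \right)} + 589\right)\right) + 3349799 = \left(-316701 - \left(- 96 \cdot 2 \cdot 26 \cdot \frac{1}{5} \frac{1}{1 + 26} + 589\right)\right) + 3349799 = \left(-316701 - \left(- 96 \cdot 2 \cdot 26 \cdot \frac{1}{5} \cdot \frac{1}{27} + 589\right)\right) + 3349799 = \left(-316701 - \left(\left(-96\right) \frac{52}{135} + 589\right)\right) + 3349799 = \left(-316701 - \left(- \frac{1664}{45} + 589\right)\right) + 3349799 = \left(-316701 - \frac{24841}{45}\right) + 3349799 = - \frac{14276386}{45} + 3349799 = \frac{136464569}{45}$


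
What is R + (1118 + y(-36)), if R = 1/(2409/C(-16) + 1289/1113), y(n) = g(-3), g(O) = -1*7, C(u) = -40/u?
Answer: 5964830134/5368879 ≈ 1111.0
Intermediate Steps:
g(O) = -7
y(n) = -7
R = 5565/5368879 (R = 1/(2409/((-40/(-16))) + 1289/1113) = 1/(2409/((-40*(-1/16))) + 1289*(1/1113)) = 1/(2409/(5/2) + 1289/1113) = 1/(2409*(2/5) + 1289/1113) = 1/(4818/5 + 1289/1113) = 1/(5368879/5565) = 5565/5368879 ≈ 0.0010365)
R + (1118 + y(-36)) = 5565/5368879 + (1118 - 7) = 5565/5368879 + 1111 = 5964830134/5368879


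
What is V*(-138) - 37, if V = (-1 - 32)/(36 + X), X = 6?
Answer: 500/7 ≈ 71.429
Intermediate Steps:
V = -11/14 (V = (-1 - 32)/(36 + 6) = -33/42 = -33*1/42 = -11/14 ≈ -0.78571)
V*(-138) - 37 = -11/14*(-138) - 37 = 759/7 - 37 = 500/7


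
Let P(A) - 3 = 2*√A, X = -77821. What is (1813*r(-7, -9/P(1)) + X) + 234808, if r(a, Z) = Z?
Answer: 768618/5 ≈ 1.5372e+5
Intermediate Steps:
P(A) = 3 + 2*√A
(1813*r(-7, -9/P(1)) + X) + 234808 = (1813*(-9/(3 + 2*√1)) - 77821) + 234808 = (1813*(-9/(3 + 2*1)) - 77821) + 234808 = (1813*(-9/(3 + 2)) - 77821) + 234808 = (1813*(-9/5) - 77821) + 234808 = (-16317/5 - 77821) + 234808 = -405422/5 + 234808 = 768618/5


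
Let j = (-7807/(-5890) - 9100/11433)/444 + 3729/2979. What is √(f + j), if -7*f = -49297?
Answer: √685903102025002751713223330/312055274580 ≈ 83.927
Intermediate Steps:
f = 49297/7 (f = -⅐*(-49297) = 49297/7 ≈ 7042.4)
j = 12400006767341/9896610136680 (j = (-7807*(-1/5890) - 9100*1/11433)*(1/444) + 3729*(1/2979) = (7807/5890 - 9100/11433)*(1/444) + 1243/993 = (35658431/67340370)*(1/444) + 1243/993 = 35658431/29899124280 + 1243/993 = 12400006767341/9896610136680 ≈ 1.2530)
√(f + j) = √(49297/7 + 12400006767341/9896610136680) = √(487959989955285347/69276270956760) = √685903102025002751713223330/312055274580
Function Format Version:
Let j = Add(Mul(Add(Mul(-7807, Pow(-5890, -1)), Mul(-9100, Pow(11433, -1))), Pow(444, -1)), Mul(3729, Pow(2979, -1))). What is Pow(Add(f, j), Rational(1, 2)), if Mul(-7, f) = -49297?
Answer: Mul(Rational(1, 312055274580), Pow(685903102025002751713223330, Rational(1, 2))) ≈ 83.927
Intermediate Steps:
f = Rational(49297, 7) (f = Mul(Rational(-1, 7), -49297) = Rational(49297, 7) ≈ 7042.4)
j = Rational(12400006767341, 9896610136680) (j = Add(Mul(Add(Mul(-7807, Rational(-1, 5890)), Mul(-9100, Rational(1, 11433))), Rational(1, 444)), Mul(3729, Rational(1, 2979))) = Add(Mul(Add(Rational(7807, 5890), Rational(-9100, 11433)), Rational(1, 444)), Rational(1243, 993)) = Add(Mul(Rational(35658431, 67340370), Rational(1, 444)), Rational(1243, 993)) = Add(Rational(35658431, 29899124280), Rational(1243, 993)) = Rational(12400006767341, 9896610136680) ≈ 1.2530)
Pow(Add(f, j), Rational(1, 2)) = Pow(Add(Rational(49297, 7), Rational(12400006767341, 9896610136680)), Rational(1, 2)) = Pow(Rational(487959989955285347, 69276270956760), Rational(1, 2)) = Mul(Rational(1, 312055274580), Pow(685903102025002751713223330, Rational(1, 2)))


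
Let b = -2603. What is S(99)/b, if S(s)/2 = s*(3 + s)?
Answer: -20196/2603 ≈ -7.7587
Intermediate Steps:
S(s) = 2*s*(3 + s) (S(s) = 2*(s*(3 + s)) = 2*s*(3 + s))
S(99)/b = (2*99*(3 + 99))/(-2603) = (2*99*102)*(-1/2603) = 20196*(-1/2603) = -20196/2603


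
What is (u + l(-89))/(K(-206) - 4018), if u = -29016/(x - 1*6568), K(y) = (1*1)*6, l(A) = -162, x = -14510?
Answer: 94045/2349026 ≈ 0.040036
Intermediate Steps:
K(y) = 6 (K(y) = 1*6 = 6)
u = 1612/1171 (u = -29016/(-14510 - 1*6568) = -29016/(-14510 - 6568) = -29016/(-21078) = -29016*(-1/21078) = 1612/1171 ≈ 1.3766)
(u + l(-89))/(K(-206) - 4018) = (1612/1171 - 162)/(6 - 4018) = -188090/1171/(-4012) = -188090/1171*(-1/4012) = 94045/2349026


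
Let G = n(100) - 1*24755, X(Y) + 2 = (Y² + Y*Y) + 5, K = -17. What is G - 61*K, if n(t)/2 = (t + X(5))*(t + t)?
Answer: 37482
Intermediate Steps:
X(Y) = 3 + 2*Y² (X(Y) = -2 + ((Y² + Y*Y) + 5) = -2 + ((Y² + Y²) + 5) = -2 + (2*Y² + 5) = -2 + (5 + 2*Y²) = 3 + 2*Y²)
n(t) = 4*t*(53 + t) (n(t) = 2*((t + (3 + 2*5²))*(t + t)) = 2*((t + (3 + 2*25))*(2*t)) = 2*((t + (3 + 50))*(2*t)) = 2*((t + 53)*(2*t)) = 2*((53 + t)*(2*t)) = 2*(2*t*(53 + t)) = 4*t*(53 + t))
G = 36445 (G = 4*100*(53 + 100) - 1*24755 = 4*100*153 - 24755 = 61200 - 24755 = 36445)
G - 61*K = 36445 - 61*(-17) = 36445 - 1*(-1037) = 36445 + 1037 = 37482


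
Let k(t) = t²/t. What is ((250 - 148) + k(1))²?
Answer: 10609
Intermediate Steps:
k(t) = t
((250 - 148) + k(1))² = ((250 - 148) + 1)² = (102 + 1)² = 103² = 10609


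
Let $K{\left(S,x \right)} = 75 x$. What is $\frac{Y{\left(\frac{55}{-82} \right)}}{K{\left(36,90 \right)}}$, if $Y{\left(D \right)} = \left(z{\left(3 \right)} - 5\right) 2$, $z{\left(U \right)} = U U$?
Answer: $\frac{4}{3375} \approx 0.0011852$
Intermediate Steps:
$z{\left(U \right)} = U^{2}$
$Y{\left(D \right)} = 8$ ($Y{\left(D \right)} = \left(3^{2} - 5\right) 2 = \left(9 - 5\right) 2 = 4 \cdot 2 = 8$)
$\frac{Y{\left(\frac{55}{-82} \right)}}{K{\left(36,90 \right)}} = \frac{8}{75 \cdot 90} = \frac{8}{6750} = 8 \cdot \frac{1}{6750} = \frac{4}{3375}$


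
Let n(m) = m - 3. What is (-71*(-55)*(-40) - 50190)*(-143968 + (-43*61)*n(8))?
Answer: 32420360370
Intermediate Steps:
n(m) = -3 + m
(-71*(-55)*(-40) - 50190)*(-143968 + (-43*61)*n(8)) = (-71*(-55)*(-40) - 50190)*(-143968 + (-43*61)*(-3 + 8)) = (3905*(-40) - 50190)*(-143968 - 2623*5) = (-156200 - 50190)*(-143968 - 13115) = -206390*(-157083) = 32420360370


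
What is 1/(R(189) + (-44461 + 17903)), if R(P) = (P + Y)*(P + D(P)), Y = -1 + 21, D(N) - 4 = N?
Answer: 1/53280 ≈ 1.8769e-5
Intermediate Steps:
D(N) = 4 + N
Y = 20
R(P) = (4 + 2*P)*(20 + P) (R(P) = (P + 20)*(P + (4 + P)) = (20 + P)*(4 + 2*P) = (4 + 2*P)*(20 + P))
1/(R(189) + (-44461 + 17903)) = 1/((80 + 2*189² + 44*189) + (-44461 + 17903)) = 1/((80 + 2*35721 + 8316) - 26558) = 1/((80 + 71442 + 8316) - 26558) = 1/(79838 - 26558) = 1/53280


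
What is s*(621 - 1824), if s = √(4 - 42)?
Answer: -1203*I*√38 ≈ -7415.8*I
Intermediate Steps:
s = I*√38 (s = √(-38) = I*√38 ≈ 6.1644*I)
s*(621 - 1824) = (I*√38)*(621 - 1824) = (I*√38)*(-1203) = -1203*I*√38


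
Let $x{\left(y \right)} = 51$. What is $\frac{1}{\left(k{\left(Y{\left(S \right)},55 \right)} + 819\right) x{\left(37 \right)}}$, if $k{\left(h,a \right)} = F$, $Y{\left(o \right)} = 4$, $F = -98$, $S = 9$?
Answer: $\frac{1}{36771} \approx 2.7195 \cdot 10^{-5}$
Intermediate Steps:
$k{\left(h,a \right)} = -98$
$\frac{1}{\left(k{\left(Y{\left(S \right)},55 \right)} + 819\right) x{\left(37 \right)}} = \frac{1}{\left(-98 + 819\right) 51} = \frac{1}{721} \cdot \frac{1}{51} = \frac{1}{36771}$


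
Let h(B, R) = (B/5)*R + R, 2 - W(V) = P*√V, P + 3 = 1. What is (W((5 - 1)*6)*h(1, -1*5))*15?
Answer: -180 - 360*√6 ≈ -1061.8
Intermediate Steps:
P = -2 (P = -3 + 1 = -2)
W(V) = 2 + 2*√V (W(V) = 2 - (-2)*√V = 2 + 2*√V)
h(B, R) = R + B*R/5 (h(B, R) = (B/5)*R + R = B*R/5 + R = R + B*R/5)
(W((5 - 1)*6)*h(1, -1*5))*15 = ((2 + 2*√((5 - 1)*6))*((-1*5)*(5 + 1)/5))*15 = ((2 + 2*√(4*6))*((⅕)*(-5)*6))*15 = ((2 + 2*√24)*(-6))*15 = ((2 + 2*(2*√6))*(-6))*15 = ((2 + 4*√6)*(-6))*15 = (-12 - 24*√6)*15 = -180 - 360*√6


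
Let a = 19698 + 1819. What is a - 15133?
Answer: 6384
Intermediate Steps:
a = 21517
a - 15133 = 21517 - 15133 = 6384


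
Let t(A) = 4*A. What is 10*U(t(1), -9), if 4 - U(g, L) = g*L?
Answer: 400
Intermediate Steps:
U(g, L) = 4 - L*g (U(g, L) = 4 - g*L = 4 - L*g)
10*U(t(1), -9) = 10*(4 - 1*(-9)*4*1) = 10*(4 - 1*(-9)*4) = 10*(4 + 36) = 10*40 = 400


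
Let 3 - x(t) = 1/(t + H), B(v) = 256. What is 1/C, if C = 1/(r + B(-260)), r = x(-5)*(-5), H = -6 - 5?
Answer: 3851/16 ≈ 240.69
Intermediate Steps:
H = -11
x(t) = 3 - 1/(-11 + t) (x(t) = 3 - 1/(t - 11) = 3 - 1/(-11 + t))
r = -245/16 (r = ((-34 + 3*(-5))/(-11 - 5))*(-5) = ((-34 - 15)/(-16))*(-5) = -1/16*(-49)*(-5) = (49/16)*(-5) = -245/16 ≈ -15.313)
C = 16/3851 (C = 1/(-245/16 + 256) = 1/(3851/16) = 16/3851 ≈ 0.0041548)
1/C = 1/(16/3851) = 3851/16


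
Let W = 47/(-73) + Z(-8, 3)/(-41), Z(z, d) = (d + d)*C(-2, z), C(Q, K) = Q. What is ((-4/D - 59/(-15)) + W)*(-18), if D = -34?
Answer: -16942584/254405 ≈ -66.597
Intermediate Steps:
Z(z, d) = -4*d (Z(z, d) = (d + d)*(-2) = (2*d)*(-2) = -4*d)
W = -1051/2993 (W = 47/(-73) - 4*3/(-41) = 47*(-1/73) - 12*(-1/41) = -47/73 + 12/41 = -1051/2993 ≈ -0.35115)
((-4/D - 59/(-15)) + W)*(-18) = ((-4/(-34) - 59/(-15)) - 1051/2993)*(-18) = ((-4*(-1/34) - 59*(-1/15)) - 1051/2993)*(-18) = ((2/17 + 59/15) - 1051/2993)*(-18) = (1033/255 - 1051/2993)*(-18) = (2823764/763215)*(-18) = -16942584/254405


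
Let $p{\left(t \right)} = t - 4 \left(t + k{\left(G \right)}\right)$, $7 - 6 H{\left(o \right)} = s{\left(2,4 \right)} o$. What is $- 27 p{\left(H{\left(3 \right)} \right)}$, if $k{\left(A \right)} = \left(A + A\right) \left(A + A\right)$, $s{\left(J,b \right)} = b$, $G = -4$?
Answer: $\frac{13689}{2} \approx 6844.5$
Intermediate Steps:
$k{\left(A \right)} = 4 A^{2}$ ($k{\left(A \right)} = 2 A 2 A = 4 A^{2}$)
$H{\left(o \right)} = \frac{7}{6} - \frac{2 o}{3}$ ($H{\left(o \right)} = \frac{7}{6} - \frac{4 o}{6} = \frac{7}{6} - \frac{2 o}{3}$)
$p{\left(t \right)} = -256 - 3 t$ ($p{\left(t \right)} = t - 4 \left(t + 4 \left(-4\right)^{2}\right) = t - 4 \left(t + 4 \cdot 16\right) = t - 4 \left(t + 64\right) = t - 4 \left(64 + t\right) = t - \left(256 + 4 t\right) = -256 - 3 t$)
$- 27 p{\left(H{\left(3 \right)} \right)} = - 27 \left(-256 - 3 \left(\frac{7}{6} - 2\right)\right) = - 27 \left(-256 - - \frac{5}{2}\right) = - 27 \left(-256 + \frac{5}{2}\right) = \left(-27\right) \left(- \frac{507}{2}\right) = \frac{13689}{2}$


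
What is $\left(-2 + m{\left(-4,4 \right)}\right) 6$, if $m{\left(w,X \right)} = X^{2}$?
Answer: $84$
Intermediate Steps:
$\left(-2 + m{\left(-4,4 \right)}\right) 6 = \left(-2 + 4^{2}\right) 6 = \left(-2 + 16\right) 6 = 14 \cdot 6 = 84$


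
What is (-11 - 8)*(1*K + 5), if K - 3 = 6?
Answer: -266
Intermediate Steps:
K = 9 (K = 3 + 6 = 9)
(-11 - 8)*(1*K + 5) = (-11 - 8)*(1*9 + 5) = -19*(9 + 5) = -19*14 = -266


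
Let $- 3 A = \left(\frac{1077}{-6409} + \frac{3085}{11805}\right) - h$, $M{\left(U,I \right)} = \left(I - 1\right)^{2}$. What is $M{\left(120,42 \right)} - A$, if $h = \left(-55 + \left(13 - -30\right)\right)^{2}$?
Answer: $\frac{74131360007}{45394947} \approx 1633.0$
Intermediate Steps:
$M{\left(U,I \right)} = \left(-1 + I\right)^{2}$
$h = 144$ ($h = \left(-55 + \left(13 + 30\right)\right)^{2} = \left(-55 + 43\right)^{2} = \left(-12\right)^{2} = 144$)
$A = \frac{2177545900}{45394947}$ ($A = - \frac{\left(\frac{1077}{-6409} + \frac{3085}{11805}\right) - 144}{3} = - \frac{\left(1077 \left(- \frac{1}{6409}\right) + 3085 \cdot \frac{1}{11805}\right) - 144}{3} = - \frac{\left(- \frac{1077}{6409} + \frac{617}{2361}\right) - 144}{3} = - \frac{\frac{1411556}{15131649} - 144}{3} = \left(- \frac{1}{3}\right) \left(- \frac{2177545900}{15131649}\right) = \frac{2177545900}{45394947} \approx 47.969$)
$M{\left(120,42 \right)} - A = \left(-1 + 42\right)^{2} - \frac{2177545900}{45394947} = 41^{2} - \frac{2177545900}{45394947} = 1681 - \frac{2177545900}{45394947} = \frac{74131360007}{45394947}$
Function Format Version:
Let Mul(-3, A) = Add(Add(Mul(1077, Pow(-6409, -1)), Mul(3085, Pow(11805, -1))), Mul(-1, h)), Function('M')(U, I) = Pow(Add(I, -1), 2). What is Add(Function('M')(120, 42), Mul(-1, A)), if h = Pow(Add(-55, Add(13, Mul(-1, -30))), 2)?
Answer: Rational(74131360007, 45394947) ≈ 1633.0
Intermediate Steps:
Function('M')(U, I) = Pow(Add(-1, I), 2)
h = 144 (h = Pow(Add(-55, Add(13, 30)), 2) = Pow(Add(-55, 43), 2) = Pow(-12, 2) = 144)
A = Rational(2177545900, 45394947) (A = Mul(Rational(-1, 3), Add(Add(Mul(1077, Pow(-6409, -1)), Mul(3085, Pow(11805, -1))), Mul(-1, 144))) = Mul(Rational(-1, 3), Add(Add(Mul(1077, Rational(-1, 6409)), Mul(3085, Rational(1, 11805))), -144)) = Mul(Rational(-1, 3), Add(Add(Rational(-1077, 6409), Rational(617, 2361)), -144)) = Mul(Rational(-1, 3), Add(Rational(1411556, 15131649), -144)) = Mul(Rational(-1, 3), Rational(-2177545900, 15131649)) = Rational(2177545900, 45394947) ≈ 47.969)
Add(Function('M')(120, 42), Mul(-1, A)) = Add(Pow(Add(-1, 42), 2), Mul(-1, Rational(2177545900, 45394947))) = Add(Pow(41, 2), Rational(-2177545900, 45394947)) = Add(1681, Rational(-2177545900, 45394947)) = Rational(74131360007, 45394947)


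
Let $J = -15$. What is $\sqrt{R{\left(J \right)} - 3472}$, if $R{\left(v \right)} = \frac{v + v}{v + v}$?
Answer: $i \sqrt{3471} \approx 58.915 i$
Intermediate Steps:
$R{\left(v \right)} = 1$ ($R{\left(v \right)} = \frac{2 v}{2 v} = 2 v \frac{1}{2 v} = 1$)
$\sqrt{R{\left(J \right)} - 3472} = \sqrt{1 - 3472} = \sqrt{-3471} = i \sqrt{3471}$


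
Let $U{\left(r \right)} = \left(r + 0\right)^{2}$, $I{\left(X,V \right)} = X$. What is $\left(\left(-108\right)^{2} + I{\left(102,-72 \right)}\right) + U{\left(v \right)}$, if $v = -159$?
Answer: $37047$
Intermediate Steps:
$U{\left(r \right)} = r^{2}$
$\left(\left(-108\right)^{2} + I{\left(102,-72 \right)}\right) + U{\left(v \right)} = \left(\left(-108\right)^{2} + 102\right) + \left(-159\right)^{2} = \left(11664 + 102\right) + 25281 = 11766 + 25281 = 37047$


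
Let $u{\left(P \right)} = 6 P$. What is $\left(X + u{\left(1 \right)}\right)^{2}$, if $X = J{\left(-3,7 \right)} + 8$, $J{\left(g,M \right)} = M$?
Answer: $441$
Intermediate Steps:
$X = 15$ ($X = 7 + 8 = 15$)
$\left(X + u{\left(1 \right)}\right)^{2} = \left(15 + 6 \cdot 1\right)^{2} = \left(15 + 6\right)^{2} = 21^{2} = 441$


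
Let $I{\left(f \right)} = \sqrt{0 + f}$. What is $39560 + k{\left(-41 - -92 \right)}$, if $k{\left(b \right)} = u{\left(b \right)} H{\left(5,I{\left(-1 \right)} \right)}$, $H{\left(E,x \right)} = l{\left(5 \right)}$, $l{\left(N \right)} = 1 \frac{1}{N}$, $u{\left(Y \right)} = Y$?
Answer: $\frac{197851}{5} \approx 39570.0$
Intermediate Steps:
$I{\left(f \right)} = \sqrt{f}$
$l{\left(N \right)} = \frac{1}{N}$
$H{\left(E,x \right)} = \frac{1}{5}$
$k{\left(b \right)} = \frac{b}{5}$ ($k{\left(b \right)} = b \frac{1}{5} = \frac{b}{5}$)
$39560 + k{\left(-41 - -92 \right)} = 39560 + \frac{-41 - -92}{5} = 39560 + \frac{-41 + 92}{5} = 39560 + \frac{1}{5} \cdot 51 = 39560 + \frac{51}{5} = \frac{197851}{5}$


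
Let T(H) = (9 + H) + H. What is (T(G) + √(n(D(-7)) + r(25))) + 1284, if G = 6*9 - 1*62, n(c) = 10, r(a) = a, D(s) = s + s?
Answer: 1277 + √35 ≈ 1282.9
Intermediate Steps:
D(s) = 2*s
G = -8 (G = 54 - 62 = -8)
T(H) = 9 + 2*H
(T(G) + √(n(D(-7)) + r(25))) + 1284 = ((9 + 2*(-8)) + √(10 + 25)) + 1284 = ((9 - 16) + √35) + 1284 = (-7 + √35) + 1284 = 1277 + √35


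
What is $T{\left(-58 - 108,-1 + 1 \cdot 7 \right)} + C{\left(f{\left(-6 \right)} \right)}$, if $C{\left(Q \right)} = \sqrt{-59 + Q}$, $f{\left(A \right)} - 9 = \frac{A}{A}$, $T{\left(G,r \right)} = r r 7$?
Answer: $252 + 7 i \approx 252.0 + 7.0 i$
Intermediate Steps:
$T{\left(G,r \right)} = 7 r^{2}$ ($T{\left(G,r \right)} = r^{2} \cdot 7 = 7 r^{2}$)
$f{\left(A \right)} = 10$ ($f{\left(A \right)} = 9 + \frac{A}{A} = 9 + 1 = 10$)
$T{\left(-58 - 108,-1 + 1 \cdot 7 \right)} + C{\left(f{\left(-6 \right)} \right)} = 7 \left(-1 + 1 \cdot 7\right)^{2} + \sqrt{-59 + 10} = 7 \left(-1 + 7\right)^{2} + \sqrt{-49} = 7 \cdot 6^{2} + 7 i = 7 \cdot 36 + 7 i = 252 + 7 i$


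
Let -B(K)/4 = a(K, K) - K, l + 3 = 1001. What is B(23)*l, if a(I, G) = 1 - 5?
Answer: 107784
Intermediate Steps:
a(I, G) = -4
l = 998 (l = -3 + 1001 = 998)
B(K) = 16 + 4*K (B(K) = -4*(-4 - K) = 16 + 4*K)
B(23)*l = (16 + 4*23)*998 = (16 + 92)*998 = 108*998 = 107784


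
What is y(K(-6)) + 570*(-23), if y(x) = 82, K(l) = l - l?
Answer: -13028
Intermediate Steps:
K(l) = 0
y(K(-6)) + 570*(-23) = 82 + 570*(-23) = 82 - 13110 = -13028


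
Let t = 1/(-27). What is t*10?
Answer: -10/27 ≈ -0.37037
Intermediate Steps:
t = -1/27 ≈ -0.037037
t*10 = -1/27*10 = -10/27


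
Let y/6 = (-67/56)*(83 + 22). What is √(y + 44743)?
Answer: √175957/2 ≈ 209.74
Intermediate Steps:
y = -3015/4 (y = 6*((-67/56)*(83 + 22)) = 6*(-67*1/56*105) = 6*(-67/56*105) = 6*(-1005/8) = -3015/4 ≈ -753.75)
√(y + 44743) = √(-3015/4 + 44743) = √(175957/4) = √175957/2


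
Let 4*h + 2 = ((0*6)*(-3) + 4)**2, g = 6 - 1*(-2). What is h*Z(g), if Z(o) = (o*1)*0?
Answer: 0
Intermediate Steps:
g = 8 (g = 6 + 2 = 8)
h = 7/2 (h = -1/2 + ((0*6)*(-3) + 4)**2/4 = -1/2 + (0*(-3) + 4)**2/4 = -1/2 + (0 + 4)**2/4 = -1/2 + (1/4)*4**2 = -1/2 + (1/4)*16 = -1/2 + 4 = 7/2 ≈ 3.5000)
Z(o) = 0 (Z(o) = o*0 = 0)
h*Z(g) = (7/2)*0 = 0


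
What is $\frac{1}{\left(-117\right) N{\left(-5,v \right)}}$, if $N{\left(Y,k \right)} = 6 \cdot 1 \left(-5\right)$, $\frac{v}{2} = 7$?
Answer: $\frac{1}{3510} \approx 0.0002849$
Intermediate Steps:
$v = 14$ ($v = 2 \cdot 7 = 14$)
$N{\left(Y,k \right)} = -30$ ($N{\left(Y,k \right)} = 6 \left(-5\right) = -30$)
$\frac{1}{\left(-117\right) N{\left(-5,v \right)}} = \frac{1}{\left(-117\right) \left(-30\right)} = \frac{1}{3510}$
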